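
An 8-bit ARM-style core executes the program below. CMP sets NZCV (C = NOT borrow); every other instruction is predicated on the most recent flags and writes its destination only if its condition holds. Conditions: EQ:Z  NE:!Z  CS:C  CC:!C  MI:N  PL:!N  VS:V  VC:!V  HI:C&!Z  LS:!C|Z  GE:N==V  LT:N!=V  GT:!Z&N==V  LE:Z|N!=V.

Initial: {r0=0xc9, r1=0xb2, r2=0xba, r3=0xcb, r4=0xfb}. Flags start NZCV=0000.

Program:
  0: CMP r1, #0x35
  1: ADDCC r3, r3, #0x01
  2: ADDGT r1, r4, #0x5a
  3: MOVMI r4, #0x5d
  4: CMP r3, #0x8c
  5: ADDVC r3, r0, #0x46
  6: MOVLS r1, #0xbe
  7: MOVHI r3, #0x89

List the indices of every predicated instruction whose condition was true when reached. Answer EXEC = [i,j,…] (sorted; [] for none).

0: ✓ CMP  NZCV=0011
1: · ADDCC
2: · ADDGT
3: · MOVMI
4: ✓ CMP  NZCV=0010
5: ✓ ADDVC  r3←0x0f
6: · MOVLS
7: ✓ MOVHI  r3←0x89

EXEC = [5,7]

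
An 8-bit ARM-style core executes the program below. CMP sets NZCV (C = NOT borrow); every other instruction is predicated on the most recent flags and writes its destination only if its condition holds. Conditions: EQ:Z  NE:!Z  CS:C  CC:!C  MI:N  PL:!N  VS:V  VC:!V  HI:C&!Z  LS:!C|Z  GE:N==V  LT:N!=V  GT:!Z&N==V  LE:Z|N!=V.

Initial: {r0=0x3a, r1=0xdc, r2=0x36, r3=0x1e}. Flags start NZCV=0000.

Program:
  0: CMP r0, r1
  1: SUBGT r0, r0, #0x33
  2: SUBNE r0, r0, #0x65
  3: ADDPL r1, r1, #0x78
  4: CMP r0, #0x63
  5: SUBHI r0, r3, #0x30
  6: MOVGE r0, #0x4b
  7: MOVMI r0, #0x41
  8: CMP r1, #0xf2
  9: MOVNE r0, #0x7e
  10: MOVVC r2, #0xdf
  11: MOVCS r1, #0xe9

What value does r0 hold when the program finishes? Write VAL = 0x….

VAL = 0x7e

[0] flags=0000 → (cmp)
[1] flags=0000 GT?T → r0=0x07
[2] flags=0000 NE?T → r0=0xa2
[3] flags=0000 PL?T → r1=0x54
[4] flags=0011 → (cmp)
[5] flags=0011 HI?T → r0=0xee
[6] flags=0011 GE?F → skip
[7] flags=0011 MI?F → skip
[8] flags=0000 → (cmp)
[9] flags=0000 NE?T → r0=0x7e
[10] flags=0000 VC?T → r2=0xdf
[11] flags=0000 CS?F → skip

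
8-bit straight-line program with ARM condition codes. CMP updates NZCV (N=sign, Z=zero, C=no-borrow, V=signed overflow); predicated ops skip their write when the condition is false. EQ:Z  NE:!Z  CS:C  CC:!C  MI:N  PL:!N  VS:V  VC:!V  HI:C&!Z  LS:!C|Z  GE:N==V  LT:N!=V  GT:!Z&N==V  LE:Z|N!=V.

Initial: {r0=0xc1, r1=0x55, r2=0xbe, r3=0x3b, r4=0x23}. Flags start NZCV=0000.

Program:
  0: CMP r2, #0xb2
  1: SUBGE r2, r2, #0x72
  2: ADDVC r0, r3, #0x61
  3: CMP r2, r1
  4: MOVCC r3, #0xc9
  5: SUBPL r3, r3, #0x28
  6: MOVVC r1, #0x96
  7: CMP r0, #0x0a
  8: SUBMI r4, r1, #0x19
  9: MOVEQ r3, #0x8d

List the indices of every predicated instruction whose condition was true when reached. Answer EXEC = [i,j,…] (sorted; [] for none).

EXEC = [1,2,4,6,8]

0: ✓ CMP  NZCV=0010
1: ✓ SUBGE  r2←0x4c
2: ✓ ADDVC  r0←0x9c
3: ✓ CMP  NZCV=1000
4: ✓ MOVCC  r3←0xc9
5: · SUBPL
6: ✓ MOVVC  r1←0x96
7: ✓ CMP  NZCV=1010
8: ✓ SUBMI  r4←0x7d
9: · MOVEQ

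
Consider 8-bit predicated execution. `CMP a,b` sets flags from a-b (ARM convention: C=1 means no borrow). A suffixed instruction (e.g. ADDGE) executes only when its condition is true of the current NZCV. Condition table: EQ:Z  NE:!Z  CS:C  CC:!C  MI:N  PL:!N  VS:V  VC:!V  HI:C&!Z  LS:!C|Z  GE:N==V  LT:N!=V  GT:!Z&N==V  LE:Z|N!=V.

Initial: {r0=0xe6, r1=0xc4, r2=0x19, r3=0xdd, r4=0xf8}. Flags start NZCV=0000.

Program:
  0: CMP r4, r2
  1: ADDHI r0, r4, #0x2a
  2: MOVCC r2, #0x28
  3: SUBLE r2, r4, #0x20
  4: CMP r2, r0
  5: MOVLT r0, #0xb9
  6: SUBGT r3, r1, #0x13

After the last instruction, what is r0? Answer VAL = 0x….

VAL = 0xb9

0: ✓ CMP  NZCV=1010
1: ✓ ADDHI  r0←0x22
2: · MOVCC
3: ✓ SUBLE  r2←0xd8
4: ✓ CMP  NZCV=1010
5: ✓ MOVLT  r0←0xb9
6: · SUBGT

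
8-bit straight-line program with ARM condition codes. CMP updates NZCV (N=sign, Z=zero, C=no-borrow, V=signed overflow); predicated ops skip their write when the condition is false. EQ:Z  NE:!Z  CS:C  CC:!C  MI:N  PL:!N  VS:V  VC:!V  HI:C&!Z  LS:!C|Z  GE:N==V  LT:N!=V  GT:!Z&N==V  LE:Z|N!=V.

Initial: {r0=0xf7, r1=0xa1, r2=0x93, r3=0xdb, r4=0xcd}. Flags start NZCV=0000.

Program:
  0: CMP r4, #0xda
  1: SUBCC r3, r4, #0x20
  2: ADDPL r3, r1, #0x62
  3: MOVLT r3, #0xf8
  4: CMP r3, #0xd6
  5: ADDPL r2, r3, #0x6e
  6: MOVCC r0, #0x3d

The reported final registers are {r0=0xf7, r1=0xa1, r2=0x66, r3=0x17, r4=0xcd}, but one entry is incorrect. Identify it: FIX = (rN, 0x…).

FIX = (r3, 0xf8)

[0] flags=1000 → (cmp)
[1] flags=1000 CC?T → r3=0xad
[2] flags=1000 PL?F → skip
[3] flags=1000 LT?T → r3=0xf8
[4] flags=0010 → (cmp)
[5] flags=0010 PL?T → r2=0x66
[6] flags=0010 CC?F → skip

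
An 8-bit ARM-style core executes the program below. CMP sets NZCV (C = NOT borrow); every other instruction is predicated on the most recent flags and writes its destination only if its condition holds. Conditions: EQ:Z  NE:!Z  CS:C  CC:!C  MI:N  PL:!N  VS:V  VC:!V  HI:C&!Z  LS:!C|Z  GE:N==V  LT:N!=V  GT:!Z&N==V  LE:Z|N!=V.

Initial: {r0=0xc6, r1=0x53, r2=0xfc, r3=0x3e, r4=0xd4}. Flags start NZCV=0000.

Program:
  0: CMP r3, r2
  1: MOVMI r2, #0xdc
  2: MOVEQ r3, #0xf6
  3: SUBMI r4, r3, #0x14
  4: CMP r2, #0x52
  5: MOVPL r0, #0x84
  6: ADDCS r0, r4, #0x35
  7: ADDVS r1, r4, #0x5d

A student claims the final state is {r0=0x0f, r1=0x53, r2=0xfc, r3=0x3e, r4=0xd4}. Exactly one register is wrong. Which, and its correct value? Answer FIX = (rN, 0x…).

FIX = (r0, 0x09)

[0] flags=0000 → (cmp)
[1] flags=0000 MI?F → skip
[2] flags=0000 EQ?F → skip
[3] flags=0000 MI?F → skip
[4] flags=1010 → (cmp)
[5] flags=1010 PL?F → skip
[6] flags=1010 CS?T → r0=0x09
[7] flags=1010 VS?F → skip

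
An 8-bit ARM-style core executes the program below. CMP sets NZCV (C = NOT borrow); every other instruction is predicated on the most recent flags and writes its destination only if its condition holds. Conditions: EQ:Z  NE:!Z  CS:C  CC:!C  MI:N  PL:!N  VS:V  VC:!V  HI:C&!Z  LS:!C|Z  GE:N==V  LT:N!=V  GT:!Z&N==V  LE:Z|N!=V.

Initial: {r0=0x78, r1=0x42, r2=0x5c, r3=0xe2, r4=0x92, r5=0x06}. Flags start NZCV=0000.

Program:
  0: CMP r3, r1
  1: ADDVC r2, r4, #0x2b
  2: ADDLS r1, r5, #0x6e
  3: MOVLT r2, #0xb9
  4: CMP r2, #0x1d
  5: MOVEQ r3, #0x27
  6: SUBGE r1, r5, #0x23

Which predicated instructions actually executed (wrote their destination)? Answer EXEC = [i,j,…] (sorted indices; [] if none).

EXEC = [1,3]

0: ✓ CMP  NZCV=1010
1: ✓ ADDVC  r2←0xbd
2: · ADDLS
3: ✓ MOVLT  r2←0xb9
4: ✓ CMP  NZCV=1010
5: · MOVEQ
6: · SUBGE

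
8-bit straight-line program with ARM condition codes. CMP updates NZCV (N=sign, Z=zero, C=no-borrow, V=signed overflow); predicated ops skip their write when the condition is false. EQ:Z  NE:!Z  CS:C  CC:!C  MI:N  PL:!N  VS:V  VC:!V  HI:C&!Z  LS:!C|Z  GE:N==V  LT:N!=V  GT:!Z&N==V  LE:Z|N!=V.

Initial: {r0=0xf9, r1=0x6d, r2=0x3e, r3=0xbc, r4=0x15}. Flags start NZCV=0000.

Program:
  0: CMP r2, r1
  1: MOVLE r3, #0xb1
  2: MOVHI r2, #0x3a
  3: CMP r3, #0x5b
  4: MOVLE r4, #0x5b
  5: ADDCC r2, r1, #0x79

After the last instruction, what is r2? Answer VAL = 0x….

0: ✓ CMP  NZCV=1000
1: ✓ MOVLE  r3←0xb1
2: · MOVHI
3: ✓ CMP  NZCV=0011
4: ✓ MOVLE  r4←0x5b
5: · ADDCC

VAL = 0x3e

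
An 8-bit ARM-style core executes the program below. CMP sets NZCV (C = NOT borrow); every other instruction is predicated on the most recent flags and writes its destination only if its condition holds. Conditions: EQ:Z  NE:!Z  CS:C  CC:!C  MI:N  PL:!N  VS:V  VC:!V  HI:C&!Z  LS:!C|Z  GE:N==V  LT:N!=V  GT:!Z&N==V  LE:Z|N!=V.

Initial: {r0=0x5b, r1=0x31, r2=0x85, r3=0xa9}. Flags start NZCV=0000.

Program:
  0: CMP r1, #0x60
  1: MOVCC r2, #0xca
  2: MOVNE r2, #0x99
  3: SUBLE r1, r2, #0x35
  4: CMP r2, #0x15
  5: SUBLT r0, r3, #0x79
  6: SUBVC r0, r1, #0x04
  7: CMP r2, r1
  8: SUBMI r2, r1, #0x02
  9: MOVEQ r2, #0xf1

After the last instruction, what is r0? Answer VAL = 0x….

0: ✓ CMP  NZCV=1000
1: ✓ MOVCC  r2←0xca
2: ✓ MOVNE  r2←0x99
3: ✓ SUBLE  r1←0x64
4: ✓ CMP  NZCV=1010
5: ✓ SUBLT  r0←0x30
6: ✓ SUBVC  r0←0x60
7: ✓ CMP  NZCV=0011
8: · SUBMI
9: · MOVEQ

VAL = 0x60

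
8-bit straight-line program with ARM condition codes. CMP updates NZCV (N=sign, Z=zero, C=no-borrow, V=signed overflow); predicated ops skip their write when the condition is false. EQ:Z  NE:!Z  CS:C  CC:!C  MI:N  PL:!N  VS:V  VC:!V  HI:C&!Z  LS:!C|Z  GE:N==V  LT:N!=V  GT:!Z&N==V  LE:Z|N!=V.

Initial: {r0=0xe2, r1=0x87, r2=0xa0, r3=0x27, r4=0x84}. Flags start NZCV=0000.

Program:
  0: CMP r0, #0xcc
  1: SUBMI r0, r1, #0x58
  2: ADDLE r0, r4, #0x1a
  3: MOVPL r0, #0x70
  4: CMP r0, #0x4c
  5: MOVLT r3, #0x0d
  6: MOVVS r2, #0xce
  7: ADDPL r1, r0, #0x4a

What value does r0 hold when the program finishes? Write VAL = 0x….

0: ✓ CMP  NZCV=0010
1: · SUBMI
2: · ADDLE
3: ✓ MOVPL  r0←0x70
4: ✓ CMP  NZCV=0010
5: · MOVLT
6: · MOVVS
7: ✓ ADDPL  r1←0xba

VAL = 0x70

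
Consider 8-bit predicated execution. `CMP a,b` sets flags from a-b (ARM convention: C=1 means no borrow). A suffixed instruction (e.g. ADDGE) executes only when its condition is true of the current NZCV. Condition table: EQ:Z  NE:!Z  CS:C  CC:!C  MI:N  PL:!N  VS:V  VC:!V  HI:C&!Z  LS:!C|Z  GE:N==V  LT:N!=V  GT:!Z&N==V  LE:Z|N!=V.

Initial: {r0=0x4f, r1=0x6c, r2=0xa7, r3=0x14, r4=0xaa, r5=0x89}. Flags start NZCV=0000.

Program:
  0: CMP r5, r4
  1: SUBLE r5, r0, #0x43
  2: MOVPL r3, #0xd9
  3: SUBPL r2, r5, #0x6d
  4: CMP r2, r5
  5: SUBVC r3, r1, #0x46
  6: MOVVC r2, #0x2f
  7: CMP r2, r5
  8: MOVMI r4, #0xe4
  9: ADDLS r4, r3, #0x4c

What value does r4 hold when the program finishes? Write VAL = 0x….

[0] flags=1000 → (cmp)
[1] flags=1000 LE?T → r5=0x0c
[2] flags=1000 PL?F → skip
[3] flags=1000 PL?F → skip
[4] flags=1010 → (cmp)
[5] flags=1010 VC?T → r3=0x26
[6] flags=1010 VC?T → r2=0x2f
[7] flags=0010 → (cmp)
[8] flags=0010 MI?F → skip
[9] flags=0010 LS?F → skip

VAL = 0xaa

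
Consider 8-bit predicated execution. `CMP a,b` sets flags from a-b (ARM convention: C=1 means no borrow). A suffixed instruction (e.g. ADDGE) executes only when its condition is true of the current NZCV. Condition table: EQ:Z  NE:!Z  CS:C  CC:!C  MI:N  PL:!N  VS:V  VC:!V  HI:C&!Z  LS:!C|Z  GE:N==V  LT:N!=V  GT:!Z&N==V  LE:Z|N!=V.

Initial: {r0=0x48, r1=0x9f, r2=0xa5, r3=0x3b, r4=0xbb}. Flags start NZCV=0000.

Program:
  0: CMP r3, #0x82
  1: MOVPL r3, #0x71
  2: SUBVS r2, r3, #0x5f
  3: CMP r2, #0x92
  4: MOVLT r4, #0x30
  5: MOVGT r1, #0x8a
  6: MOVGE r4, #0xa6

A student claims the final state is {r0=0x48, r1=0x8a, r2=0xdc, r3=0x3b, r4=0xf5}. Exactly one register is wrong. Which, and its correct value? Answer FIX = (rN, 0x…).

[0] flags=1001 → (cmp)
[1] flags=1001 PL?F → skip
[2] flags=1001 VS?T → r2=0xdc
[3] flags=0010 → (cmp)
[4] flags=0010 LT?F → skip
[5] flags=0010 GT?T → r1=0x8a
[6] flags=0010 GE?T → r4=0xa6

FIX = (r4, 0xa6)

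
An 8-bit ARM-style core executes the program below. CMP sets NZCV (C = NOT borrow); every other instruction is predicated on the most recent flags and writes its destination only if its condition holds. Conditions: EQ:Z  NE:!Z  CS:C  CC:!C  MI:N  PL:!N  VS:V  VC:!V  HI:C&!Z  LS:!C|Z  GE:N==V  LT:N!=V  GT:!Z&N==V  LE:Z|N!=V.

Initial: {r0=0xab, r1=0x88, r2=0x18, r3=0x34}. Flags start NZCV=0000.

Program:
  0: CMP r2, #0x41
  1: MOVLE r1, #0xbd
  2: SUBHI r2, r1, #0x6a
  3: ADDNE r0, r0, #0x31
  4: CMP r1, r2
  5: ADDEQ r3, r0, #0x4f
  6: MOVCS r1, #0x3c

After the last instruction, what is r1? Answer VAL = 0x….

VAL = 0x3c

[0] flags=1000 → (cmp)
[1] flags=1000 LE?T → r1=0xbd
[2] flags=1000 HI?F → skip
[3] flags=1000 NE?T → r0=0xdc
[4] flags=1010 → (cmp)
[5] flags=1010 EQ?F → skip
[6] flags=1010 CS?T → r1=0x3c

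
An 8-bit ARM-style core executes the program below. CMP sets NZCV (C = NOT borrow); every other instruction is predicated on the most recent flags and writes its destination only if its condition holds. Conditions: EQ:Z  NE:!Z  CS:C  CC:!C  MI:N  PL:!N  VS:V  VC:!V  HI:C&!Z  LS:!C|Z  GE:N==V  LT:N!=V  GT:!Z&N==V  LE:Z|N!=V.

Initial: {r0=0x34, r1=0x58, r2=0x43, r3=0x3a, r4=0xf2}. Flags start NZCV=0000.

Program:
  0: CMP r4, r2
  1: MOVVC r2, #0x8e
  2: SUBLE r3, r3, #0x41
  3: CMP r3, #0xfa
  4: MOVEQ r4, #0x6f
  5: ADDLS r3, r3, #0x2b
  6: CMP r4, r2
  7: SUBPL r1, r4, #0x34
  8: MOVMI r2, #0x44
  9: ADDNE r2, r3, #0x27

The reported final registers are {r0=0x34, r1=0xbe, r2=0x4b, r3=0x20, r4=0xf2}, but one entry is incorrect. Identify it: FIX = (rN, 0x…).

FIX = (r3, 0x24)

0: ✓ CMP  NZCV=1010
1: ✓ MOVVC  r2←0x8e
2: ✓ SUBLE  r3←0xf9
3: ✓ CMP  NZCV=1000
4: · MOVEQ
5: ✓ ADDLS  r3←0x24
6: ✓ CMP  NZCV=0010
7: ✓ SUBPL  r1←0xbe
8: · MOVMI
9: ✓ ADDNE  r2←0x4b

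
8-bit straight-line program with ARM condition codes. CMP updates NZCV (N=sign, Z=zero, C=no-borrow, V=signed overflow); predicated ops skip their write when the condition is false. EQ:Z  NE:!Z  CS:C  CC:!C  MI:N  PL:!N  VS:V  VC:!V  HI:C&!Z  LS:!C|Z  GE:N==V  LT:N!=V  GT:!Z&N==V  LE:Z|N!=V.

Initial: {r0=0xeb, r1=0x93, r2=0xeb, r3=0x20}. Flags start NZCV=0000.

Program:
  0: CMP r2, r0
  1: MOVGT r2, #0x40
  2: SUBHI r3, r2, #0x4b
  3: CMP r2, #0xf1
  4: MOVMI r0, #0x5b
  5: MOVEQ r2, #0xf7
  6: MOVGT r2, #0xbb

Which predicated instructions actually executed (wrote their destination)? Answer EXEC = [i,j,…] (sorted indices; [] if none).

EXEC = [4]

0: ✓ CMP  NZCV=0110
1: · MOVGT
2: · SUBHI
3: ✓ CMP  NZCV=1000
4: ✓ MOVMI  r0←0x5b
5: · MOVEQ
6: · MOVGT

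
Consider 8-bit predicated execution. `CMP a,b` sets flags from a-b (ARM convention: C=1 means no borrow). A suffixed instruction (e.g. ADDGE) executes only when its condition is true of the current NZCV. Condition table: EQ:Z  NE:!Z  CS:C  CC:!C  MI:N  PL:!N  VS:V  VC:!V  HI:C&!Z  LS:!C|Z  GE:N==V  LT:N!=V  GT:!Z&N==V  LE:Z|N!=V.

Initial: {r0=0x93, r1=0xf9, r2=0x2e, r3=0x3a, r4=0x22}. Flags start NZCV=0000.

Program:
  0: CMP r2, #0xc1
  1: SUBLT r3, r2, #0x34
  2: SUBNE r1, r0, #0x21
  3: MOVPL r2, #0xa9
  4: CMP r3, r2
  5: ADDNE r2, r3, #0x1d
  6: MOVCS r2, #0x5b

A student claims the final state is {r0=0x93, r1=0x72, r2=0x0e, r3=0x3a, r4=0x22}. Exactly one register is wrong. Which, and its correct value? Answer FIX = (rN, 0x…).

0: ✓ CMP  NZCV=0000
1: · SUBLT
2: ✓ SUBNE  r1←0x72
3: ✓ MOVPL  r2←0xa9
4: ✓ CMP  NZCV=1001
5: ✓ ADDNE  r2←0x57
6: · MOVCS

FIX = (r2, 0x57)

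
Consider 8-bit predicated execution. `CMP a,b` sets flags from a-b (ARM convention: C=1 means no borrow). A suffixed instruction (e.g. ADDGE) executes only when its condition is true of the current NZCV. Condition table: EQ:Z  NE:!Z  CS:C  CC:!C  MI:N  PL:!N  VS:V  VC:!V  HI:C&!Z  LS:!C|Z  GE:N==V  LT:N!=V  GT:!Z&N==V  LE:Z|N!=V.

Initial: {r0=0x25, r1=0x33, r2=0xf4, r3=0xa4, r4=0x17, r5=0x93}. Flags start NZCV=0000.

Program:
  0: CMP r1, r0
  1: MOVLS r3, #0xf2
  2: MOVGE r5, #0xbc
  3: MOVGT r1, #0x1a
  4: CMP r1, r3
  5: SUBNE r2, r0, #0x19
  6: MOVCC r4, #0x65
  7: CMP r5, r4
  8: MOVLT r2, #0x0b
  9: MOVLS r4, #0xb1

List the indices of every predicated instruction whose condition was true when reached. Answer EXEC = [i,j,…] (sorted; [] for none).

EXEC = [2,3,5,6,8]

[0] flags=0010 → (cmp)
[1] flags=0010 LS?F → skip
[2] flags=0010 GE?T → r5=0xbc
[3] flags=0010 GT?T → r1=0x1a
[4] flags=0000 → (cmp)
[5] flags=0000 NE?T → r2=0x0c
[6] flags=0000 CC?T → r4=0x65
[7] flags=0011 → (cmp)
[8] flags=0011 LT?T → r2=0x0b
[9] flags=0011 LS?F → skip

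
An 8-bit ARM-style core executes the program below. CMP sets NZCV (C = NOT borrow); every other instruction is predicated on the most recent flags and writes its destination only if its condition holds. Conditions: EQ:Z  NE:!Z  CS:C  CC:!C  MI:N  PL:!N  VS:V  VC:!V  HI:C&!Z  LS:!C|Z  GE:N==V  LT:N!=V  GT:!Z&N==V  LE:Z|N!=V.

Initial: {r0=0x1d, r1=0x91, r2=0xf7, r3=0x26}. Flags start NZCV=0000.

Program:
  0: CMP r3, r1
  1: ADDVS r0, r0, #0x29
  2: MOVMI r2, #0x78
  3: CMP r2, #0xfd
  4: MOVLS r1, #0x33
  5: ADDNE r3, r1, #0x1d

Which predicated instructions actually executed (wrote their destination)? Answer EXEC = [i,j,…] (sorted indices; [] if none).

EXEC = [1,2,4,5]

[0] flags=1001 → (cmp)
[1] flags=1001 VS?T → r0=0x46
[2] flags=1001 MI?T → r2=0x78
[3] flags=0000 → (cmp)
[4] flags=0000 LS?T → r1=0x33
[5] flags=0000 NE?T → r3=0x50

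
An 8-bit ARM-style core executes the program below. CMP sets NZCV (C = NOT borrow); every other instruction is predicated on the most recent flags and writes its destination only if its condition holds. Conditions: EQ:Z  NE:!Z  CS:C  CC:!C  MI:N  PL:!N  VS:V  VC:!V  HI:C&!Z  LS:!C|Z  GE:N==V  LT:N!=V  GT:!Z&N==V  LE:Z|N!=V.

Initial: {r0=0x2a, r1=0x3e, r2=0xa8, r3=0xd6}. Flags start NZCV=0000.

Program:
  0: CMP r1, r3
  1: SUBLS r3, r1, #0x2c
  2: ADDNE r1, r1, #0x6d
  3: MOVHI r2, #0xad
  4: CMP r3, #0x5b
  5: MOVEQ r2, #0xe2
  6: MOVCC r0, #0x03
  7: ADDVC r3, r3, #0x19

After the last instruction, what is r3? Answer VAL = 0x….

[0] flags=0000 → (cmp)
[1] flags=0000 LS?T → r3=0x12
[2] flags=0000 NE?T → r1=0xab
[3] flags=0000 HI?F → skip
[4] flags=1000 → (cmp)
[5] flags=1000 EQ?F → skip
[6] flags=1000 CC?T → r0=0x03
[7] flags=1000 VC?T → r3=0x2b

VAL = 0x2b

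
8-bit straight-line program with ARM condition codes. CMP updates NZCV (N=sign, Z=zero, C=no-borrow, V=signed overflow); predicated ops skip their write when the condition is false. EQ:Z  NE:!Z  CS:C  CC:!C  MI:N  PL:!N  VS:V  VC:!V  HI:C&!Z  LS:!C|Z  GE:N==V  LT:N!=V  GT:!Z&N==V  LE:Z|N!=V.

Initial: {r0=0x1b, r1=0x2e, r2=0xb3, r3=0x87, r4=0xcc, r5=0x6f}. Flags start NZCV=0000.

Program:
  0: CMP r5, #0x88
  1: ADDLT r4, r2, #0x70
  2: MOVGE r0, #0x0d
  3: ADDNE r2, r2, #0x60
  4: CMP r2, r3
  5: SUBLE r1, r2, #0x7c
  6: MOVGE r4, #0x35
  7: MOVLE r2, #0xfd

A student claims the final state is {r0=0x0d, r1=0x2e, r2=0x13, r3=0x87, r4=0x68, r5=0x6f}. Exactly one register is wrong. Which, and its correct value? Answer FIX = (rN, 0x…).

FIX = (r4, 0x35)

[0] flags=1001 → (cmp)
[1] flags=1001 LT?F → skip
[2] flags=1001 GE?T → r0=0x0d
[3] flags=1001 NE?T → r2=0x13
[4] flags=1001 → (cmp)
[5] flags=1001 LE?F → skip
[6] flags=1001 GE?T → r4=0x35
[7] flags=1001 LE?F → skip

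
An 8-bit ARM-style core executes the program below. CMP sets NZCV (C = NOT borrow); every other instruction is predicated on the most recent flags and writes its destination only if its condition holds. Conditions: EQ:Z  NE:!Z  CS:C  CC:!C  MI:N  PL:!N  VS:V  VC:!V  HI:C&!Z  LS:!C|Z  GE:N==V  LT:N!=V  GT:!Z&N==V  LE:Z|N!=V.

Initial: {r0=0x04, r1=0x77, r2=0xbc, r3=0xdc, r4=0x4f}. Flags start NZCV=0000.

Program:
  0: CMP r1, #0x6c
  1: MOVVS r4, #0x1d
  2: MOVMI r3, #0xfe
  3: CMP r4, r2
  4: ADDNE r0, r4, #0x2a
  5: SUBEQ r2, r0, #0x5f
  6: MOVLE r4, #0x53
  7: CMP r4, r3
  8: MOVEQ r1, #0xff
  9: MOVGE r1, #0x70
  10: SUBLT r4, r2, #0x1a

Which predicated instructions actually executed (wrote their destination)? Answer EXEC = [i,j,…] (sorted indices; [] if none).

EXEC = [4,9]

0: ✓ CMP  NZCV=0010
1: · MOVVS
2: · MOVMI
3: ✓ CMP  NZCV=1001
4: ✓ ADDNE  r0←0x79
5: · SUBEQ
6: · MOVLE
7: ✓ CMP  NZCV=0000
8: · MOVEQ
9: ✓ MOVGE  r1←0x70
10: · SUBLT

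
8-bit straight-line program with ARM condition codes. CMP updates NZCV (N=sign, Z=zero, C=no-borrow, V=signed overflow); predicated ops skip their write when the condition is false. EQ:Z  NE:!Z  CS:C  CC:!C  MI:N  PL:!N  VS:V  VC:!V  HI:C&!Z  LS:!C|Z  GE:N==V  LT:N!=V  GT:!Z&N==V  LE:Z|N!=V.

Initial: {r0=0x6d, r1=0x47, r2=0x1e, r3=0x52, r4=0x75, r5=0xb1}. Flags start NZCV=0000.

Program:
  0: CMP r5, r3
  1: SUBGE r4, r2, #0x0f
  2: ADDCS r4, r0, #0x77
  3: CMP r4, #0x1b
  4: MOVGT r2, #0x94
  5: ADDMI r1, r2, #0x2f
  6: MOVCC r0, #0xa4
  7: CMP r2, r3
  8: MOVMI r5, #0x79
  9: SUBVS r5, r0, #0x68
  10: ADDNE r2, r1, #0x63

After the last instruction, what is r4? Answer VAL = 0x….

VAL = 0xe4

[0] flags=0011 → (cmp)
[1] flags=0011 GE?F → skip
[2] flags=0011 CS?T → r4=0xe4
[3] flags=1010 → (cmp)
[4] flags=1010 GT?F → skip
[5] flags=1010 MI?T → r1=0x4d
[6] flags=1010 CC?F → skip
[7] flags=1000 → (cmp)
[8] flags=1000 MI?T → r5=0x79
[9] flags=1000 VS?F → skip
[10] flags=1000 NE?T → r2=0xb0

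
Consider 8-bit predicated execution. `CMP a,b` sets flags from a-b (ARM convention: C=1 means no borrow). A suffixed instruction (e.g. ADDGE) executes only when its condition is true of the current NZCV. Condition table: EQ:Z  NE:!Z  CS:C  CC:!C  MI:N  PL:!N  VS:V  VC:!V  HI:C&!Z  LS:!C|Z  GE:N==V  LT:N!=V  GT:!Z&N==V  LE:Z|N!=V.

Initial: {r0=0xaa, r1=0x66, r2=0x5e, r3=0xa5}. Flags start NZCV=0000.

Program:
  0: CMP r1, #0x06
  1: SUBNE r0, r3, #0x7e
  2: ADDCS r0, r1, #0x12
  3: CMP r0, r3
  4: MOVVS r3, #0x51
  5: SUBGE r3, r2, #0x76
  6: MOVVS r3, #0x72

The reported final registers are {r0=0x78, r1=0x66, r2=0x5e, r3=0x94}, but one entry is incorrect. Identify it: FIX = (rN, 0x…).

FIX = (r3, 0x72)

[0] flags=0010 → (cmp)
[1] flags=0010 NE?T → r0=0x27
[2] flags=0010 CS?T → r0=0x78
[3] flags=1001 → (cmp)
[4] flags=1001 VS?T → r3=0x51
[5] flags=1001 GE?T → r3=0xe8
[6] flags=1001 VS?T → r3=0x72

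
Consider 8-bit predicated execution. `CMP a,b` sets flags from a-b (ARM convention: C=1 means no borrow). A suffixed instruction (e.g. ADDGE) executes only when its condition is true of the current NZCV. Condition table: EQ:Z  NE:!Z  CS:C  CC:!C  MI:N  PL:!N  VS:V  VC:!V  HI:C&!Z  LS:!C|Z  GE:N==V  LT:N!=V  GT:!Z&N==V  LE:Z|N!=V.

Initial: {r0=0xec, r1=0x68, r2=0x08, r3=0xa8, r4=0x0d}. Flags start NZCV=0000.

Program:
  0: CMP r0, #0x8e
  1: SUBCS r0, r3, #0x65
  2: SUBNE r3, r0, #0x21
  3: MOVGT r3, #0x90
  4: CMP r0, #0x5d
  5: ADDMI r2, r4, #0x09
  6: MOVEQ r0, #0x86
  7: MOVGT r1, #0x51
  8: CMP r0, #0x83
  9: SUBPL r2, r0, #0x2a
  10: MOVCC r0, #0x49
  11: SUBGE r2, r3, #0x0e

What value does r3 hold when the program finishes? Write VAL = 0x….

VAL = 0x90

0: ✓ CMP  NZCV=0010
1: ✓ SUBCS  r0←0x43
2: ✓ SUBNE  r3←0x22
3: ✓ MOVGT  r3←0x90
4: ✓ CMP  NZCV=1000
5: ✓ ADDMI  r2←0x16
6: · MOVEQ
7: · MOVGT
8: ✓ CMP  NZCV=1001
9: · SUBPL
10: ✓ MOVCC  r0←0x49
11: ✓ SUBGE  r2←0x82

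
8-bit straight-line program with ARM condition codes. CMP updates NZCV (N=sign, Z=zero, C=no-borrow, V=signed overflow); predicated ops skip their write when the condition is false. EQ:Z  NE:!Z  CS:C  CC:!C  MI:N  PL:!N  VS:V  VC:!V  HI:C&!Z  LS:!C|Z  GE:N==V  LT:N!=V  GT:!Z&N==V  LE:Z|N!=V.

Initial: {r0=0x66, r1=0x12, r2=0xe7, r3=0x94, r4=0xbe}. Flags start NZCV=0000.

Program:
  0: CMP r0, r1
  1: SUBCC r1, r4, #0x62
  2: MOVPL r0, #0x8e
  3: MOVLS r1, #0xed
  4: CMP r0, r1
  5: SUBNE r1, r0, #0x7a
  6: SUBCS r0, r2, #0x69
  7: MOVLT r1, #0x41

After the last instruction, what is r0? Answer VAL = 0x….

VAL = 0x7e

0: ✓ CMP  NZCV=0010
1: · SUBCC
2: ✓ MOVPL  r0←0x8e
3: · MOVLS
4: ✓ CMP  NZCV=0011
5: ✓ SUBNE  r1←0x14
6: ✓ SUBCS  r0←0x7e
7: ✓ MOVLT  r1←0x41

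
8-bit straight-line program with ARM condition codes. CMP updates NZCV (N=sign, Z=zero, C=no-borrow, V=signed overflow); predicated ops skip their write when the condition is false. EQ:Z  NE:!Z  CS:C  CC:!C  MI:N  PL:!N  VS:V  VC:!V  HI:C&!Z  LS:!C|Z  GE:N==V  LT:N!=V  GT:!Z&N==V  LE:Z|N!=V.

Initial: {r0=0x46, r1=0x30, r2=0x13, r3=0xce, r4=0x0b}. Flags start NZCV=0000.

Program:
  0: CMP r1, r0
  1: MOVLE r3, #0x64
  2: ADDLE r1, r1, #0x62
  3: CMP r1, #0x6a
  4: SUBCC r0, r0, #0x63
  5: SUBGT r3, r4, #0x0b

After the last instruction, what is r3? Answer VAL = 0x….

[0] flags=1000 → (cmp)
[1] flags=1000 LE?T → r3=0x64
[2] flags=1000 LE?T → r1=0x92
[3] flags=0011 → (cmp)
[4] flags=0011 CC?F → skip
[5] flags=0011 GT?F → skip

VAL = 0x64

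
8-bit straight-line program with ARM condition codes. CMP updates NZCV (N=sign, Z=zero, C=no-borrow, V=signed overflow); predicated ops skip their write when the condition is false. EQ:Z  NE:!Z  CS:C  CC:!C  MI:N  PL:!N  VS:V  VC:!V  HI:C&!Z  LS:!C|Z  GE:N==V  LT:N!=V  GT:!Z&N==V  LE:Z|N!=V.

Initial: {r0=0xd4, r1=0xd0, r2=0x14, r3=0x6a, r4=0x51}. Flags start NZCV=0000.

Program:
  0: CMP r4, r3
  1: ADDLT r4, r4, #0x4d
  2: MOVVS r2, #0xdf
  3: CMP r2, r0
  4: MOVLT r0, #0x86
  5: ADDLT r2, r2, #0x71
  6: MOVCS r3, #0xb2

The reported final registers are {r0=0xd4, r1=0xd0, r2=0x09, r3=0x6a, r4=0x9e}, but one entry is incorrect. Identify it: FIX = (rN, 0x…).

0: ✓ CMP  NZCV=1000
1: ✓ ADDLT  r4←0x9e
2: · MOVVS
3: ✓ CMP  NZCV=0000
4: · MOVLT
5: · ADDLT
6: · MOVCS

FIX = (r2, 0x14)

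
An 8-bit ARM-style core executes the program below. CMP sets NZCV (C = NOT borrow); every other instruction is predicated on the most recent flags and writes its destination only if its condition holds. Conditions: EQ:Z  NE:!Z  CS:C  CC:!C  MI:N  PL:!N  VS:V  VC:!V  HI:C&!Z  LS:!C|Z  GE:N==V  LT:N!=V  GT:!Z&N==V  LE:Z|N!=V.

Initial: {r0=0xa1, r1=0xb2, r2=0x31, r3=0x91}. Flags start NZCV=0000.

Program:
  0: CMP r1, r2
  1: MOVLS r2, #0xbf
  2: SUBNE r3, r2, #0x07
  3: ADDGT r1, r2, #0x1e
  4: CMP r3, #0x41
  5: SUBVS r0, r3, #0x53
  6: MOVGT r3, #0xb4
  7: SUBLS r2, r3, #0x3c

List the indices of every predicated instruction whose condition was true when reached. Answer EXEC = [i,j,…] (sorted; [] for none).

0: ✓ CMP  NZCV=1010
1: · MOVLS
2: ✓ SUBNE  r3←0x2a
3: · ADDGT
4: ✓ CMP  NZCV=1000
5: · SUBVS
6: · MOVGT
7: ✓ SUBLS  r2←0xee

EXEC = [2,7]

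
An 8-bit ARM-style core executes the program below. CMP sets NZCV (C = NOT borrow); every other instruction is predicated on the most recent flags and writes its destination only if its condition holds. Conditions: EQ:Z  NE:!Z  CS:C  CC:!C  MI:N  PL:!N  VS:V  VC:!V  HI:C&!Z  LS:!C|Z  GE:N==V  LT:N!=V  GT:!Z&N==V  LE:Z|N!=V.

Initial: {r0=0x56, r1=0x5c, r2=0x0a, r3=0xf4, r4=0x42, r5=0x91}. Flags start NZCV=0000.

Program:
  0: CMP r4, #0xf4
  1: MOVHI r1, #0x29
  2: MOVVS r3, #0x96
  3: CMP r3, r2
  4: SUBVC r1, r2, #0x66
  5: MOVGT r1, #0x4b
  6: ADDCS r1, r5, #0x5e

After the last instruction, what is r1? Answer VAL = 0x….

VAL = 0xef

0: ✓ CMP  NZCV=0000
1: · MOVHI
2: · MOVVS
3: ✓ CMP  NZCV=1010
4: ✓ SUBVC  r1←0xa4
5: · MOVGT
6: ✓ ADDCS  r1←0xef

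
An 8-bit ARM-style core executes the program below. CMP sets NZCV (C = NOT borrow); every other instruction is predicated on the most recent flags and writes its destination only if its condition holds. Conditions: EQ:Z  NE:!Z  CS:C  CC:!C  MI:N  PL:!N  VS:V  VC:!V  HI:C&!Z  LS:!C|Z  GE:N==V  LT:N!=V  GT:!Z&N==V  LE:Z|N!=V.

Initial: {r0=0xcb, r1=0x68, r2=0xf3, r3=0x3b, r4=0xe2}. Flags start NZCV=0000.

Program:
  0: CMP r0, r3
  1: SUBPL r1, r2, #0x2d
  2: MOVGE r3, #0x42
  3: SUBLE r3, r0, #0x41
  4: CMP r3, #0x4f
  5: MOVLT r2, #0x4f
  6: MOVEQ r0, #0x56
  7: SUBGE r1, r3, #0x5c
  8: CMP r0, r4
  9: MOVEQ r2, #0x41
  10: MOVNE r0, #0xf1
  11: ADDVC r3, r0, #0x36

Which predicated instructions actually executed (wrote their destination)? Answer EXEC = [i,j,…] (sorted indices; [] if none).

0: ✓ CMP  NZCV=1010
1: · SUBPL
2: · MOVGE
3: ✓ SUBLE  r3←0x8a
4: ✓ CMP  NZCV=0011
5: ✓ MOVLT  r2←0x4f
6: · MOVEQ
7: · SUBGE
8: ✓ CMP  NZCV=1000
9: · MOVEQ
10: ✓ MOVNE  r0←0xf1
11: ✓ ADDVC  r3←0x27

EXEC = [3,5,10,11]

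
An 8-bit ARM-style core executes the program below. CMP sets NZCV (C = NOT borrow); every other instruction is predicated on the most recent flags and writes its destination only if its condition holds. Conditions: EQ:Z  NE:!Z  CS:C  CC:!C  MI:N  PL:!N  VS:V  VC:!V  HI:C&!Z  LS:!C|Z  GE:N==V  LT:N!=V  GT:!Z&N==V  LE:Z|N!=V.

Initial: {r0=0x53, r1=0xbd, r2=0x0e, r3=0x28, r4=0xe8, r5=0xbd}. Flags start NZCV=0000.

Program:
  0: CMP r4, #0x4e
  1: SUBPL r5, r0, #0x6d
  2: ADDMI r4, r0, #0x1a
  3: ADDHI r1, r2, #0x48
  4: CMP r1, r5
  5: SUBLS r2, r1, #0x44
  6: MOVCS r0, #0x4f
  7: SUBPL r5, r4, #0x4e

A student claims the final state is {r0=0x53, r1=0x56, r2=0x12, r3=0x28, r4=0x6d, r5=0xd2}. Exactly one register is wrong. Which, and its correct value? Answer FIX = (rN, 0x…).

FIX = (r5, 0xbd)

0: ✓ CMP  NZCV=1010
1: · SUBPL
2: ✓ ADDMI  r4←0x6d
3: ✓ ADDHI  r1←0x56
4: ✓ CMP  NZCV=1001
5: ✓ SUBLS  r2←0x12
6: · MOVCS
7: · SUBPL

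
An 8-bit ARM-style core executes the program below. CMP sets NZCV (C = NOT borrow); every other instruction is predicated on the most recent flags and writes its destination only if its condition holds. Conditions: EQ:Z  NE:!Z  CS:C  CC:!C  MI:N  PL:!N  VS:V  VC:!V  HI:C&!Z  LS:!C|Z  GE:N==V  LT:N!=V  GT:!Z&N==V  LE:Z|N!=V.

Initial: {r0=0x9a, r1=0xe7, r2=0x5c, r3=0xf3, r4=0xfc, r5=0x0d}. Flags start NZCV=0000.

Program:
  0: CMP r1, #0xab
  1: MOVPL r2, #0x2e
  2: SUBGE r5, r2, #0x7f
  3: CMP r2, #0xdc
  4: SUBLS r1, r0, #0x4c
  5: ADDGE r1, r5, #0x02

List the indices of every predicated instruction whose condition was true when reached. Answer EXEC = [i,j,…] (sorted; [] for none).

0: ✓ CMP  NZCV=0010
1: ✓ MOVPL  r2←0x2e
2: ✓ SUBGE  r5←0xaf
3: ✓ CMP  NZCV=0000
4: ✓ SUBLS  r1←0x4e
5: ✓ ADDGE  r1←0xb1

EXEC = [1,2,4,5]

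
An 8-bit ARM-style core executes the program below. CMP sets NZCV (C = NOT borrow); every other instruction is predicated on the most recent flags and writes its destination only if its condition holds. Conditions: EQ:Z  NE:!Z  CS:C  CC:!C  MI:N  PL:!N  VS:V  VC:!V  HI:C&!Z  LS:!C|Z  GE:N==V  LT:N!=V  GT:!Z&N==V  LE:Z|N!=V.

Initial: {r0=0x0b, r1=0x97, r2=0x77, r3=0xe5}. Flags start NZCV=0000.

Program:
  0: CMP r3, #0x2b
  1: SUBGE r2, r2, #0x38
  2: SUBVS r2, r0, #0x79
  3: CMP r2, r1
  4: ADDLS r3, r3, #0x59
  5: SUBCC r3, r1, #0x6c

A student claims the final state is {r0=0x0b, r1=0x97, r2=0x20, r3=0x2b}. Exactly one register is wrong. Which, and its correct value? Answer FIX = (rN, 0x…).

0: ✓ CMP  NZCV=1010
1: · SUBGE
2: · SUBVS
3: ✓ CMP  NZCV=1001
4: ✓ ADDLS  r3←0x3e
5: ✓ SUBCC  r3←0x2b

FIX = (r2, 0x77)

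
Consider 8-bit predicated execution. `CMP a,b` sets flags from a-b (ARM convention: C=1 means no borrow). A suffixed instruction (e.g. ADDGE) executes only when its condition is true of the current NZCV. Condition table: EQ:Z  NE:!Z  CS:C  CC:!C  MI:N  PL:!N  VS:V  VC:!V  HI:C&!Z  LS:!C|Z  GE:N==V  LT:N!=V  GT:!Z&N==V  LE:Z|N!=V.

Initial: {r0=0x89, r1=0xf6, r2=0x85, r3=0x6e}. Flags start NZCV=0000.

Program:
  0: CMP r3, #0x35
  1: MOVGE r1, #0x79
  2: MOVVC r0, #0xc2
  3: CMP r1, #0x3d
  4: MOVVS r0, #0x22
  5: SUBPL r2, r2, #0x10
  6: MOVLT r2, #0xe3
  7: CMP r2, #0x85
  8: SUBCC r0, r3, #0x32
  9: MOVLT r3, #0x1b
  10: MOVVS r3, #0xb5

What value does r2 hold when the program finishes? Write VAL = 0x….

0: ✓ CMP  NZCV=0010
1: ✓ MOVGE  r1←0x79
2: ✓ MOVVC  r0←0xc2
3: ✓ CMP  NZCV=0010
4: · MOVVS
5: ✓ SUBPL  r2←0x75
6: · MOVLT
7: ✓ CMP  NZCV=1001
8: ✓ SUBCC  r0←0x3c
9: · MOVLT
10: ✓ MOVVS  r3←0xb5

VAL = 0x75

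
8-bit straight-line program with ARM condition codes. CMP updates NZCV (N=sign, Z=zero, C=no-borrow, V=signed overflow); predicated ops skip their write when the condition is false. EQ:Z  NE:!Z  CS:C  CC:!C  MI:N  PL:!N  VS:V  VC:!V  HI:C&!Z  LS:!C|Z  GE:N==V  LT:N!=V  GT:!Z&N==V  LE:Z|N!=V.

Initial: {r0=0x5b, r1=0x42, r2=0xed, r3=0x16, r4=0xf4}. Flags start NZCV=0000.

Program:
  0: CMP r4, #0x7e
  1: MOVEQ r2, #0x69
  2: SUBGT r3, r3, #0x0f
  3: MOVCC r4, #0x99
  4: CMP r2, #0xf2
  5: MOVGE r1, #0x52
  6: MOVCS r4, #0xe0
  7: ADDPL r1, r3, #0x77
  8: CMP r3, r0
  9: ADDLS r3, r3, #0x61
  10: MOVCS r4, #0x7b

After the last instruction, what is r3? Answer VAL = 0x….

0: ✓ CMP  NZCV=0011
1: · MOVEQ
2: · SUBGT
3: · MOVCC
4: ✓ CMP  NZCV=1000
5: · MOVGE
6: · MOVCS
7: · ADDPL
8: ✓ CMP  NZCV=1000
9: ✓ ADDLS  r3←0x77
10: · MOVCS

VAL = 0x77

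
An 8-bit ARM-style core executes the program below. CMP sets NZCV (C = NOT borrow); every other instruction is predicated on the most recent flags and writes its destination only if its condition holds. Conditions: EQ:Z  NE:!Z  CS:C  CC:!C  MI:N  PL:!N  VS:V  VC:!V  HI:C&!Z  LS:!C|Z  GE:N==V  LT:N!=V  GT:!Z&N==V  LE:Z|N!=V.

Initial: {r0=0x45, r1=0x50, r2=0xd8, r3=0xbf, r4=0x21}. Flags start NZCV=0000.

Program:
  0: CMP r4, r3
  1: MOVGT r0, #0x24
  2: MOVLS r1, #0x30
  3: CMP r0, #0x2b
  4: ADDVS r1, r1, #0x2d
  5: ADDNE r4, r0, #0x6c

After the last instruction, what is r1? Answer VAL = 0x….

[0] flags=0000 → (cmp)
[1] flags=0000 GT?T → r0=0x24
[2] flags=0000 LS?T → r1=0x30
[3] flags=1000 → (cmp)
[4] flags=1000 VS?F → skip
[5] flags=1000 NE?T → r4=0x90

VAL = 0x30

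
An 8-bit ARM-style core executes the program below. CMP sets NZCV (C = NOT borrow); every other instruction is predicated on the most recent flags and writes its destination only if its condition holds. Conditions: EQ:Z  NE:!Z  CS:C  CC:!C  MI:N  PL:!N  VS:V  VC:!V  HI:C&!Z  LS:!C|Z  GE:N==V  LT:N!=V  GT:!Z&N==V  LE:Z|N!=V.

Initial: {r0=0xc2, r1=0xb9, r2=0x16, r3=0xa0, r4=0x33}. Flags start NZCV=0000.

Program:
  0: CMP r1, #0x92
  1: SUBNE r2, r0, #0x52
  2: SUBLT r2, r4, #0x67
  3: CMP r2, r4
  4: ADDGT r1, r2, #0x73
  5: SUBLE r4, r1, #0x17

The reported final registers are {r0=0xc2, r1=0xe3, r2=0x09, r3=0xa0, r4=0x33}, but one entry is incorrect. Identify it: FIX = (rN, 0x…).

0: ✓ CMP  NZCV=0010
1: ✓ SUBNE  r2←0x70
2: · SUBLT
3: ✓ CMP  NZCV=0010
4: ✓ ADDGT  r1←0xe3
5: · SUBLE

FIX = (r2, 0x70)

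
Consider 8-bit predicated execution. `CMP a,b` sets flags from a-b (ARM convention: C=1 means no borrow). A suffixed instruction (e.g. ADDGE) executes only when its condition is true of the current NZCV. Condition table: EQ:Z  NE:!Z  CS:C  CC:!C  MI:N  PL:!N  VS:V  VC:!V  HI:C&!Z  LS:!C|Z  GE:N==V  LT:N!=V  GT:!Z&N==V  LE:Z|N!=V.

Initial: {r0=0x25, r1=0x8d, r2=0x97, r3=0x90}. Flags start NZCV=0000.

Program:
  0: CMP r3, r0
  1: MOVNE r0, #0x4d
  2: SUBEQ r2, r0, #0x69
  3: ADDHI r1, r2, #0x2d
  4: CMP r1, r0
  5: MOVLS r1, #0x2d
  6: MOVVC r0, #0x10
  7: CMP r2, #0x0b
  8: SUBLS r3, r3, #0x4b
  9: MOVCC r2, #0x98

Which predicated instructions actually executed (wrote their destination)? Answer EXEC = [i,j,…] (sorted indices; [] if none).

0: ✓ CMP  NZCV=0011
1: ✓ MOVNE  r0←0x4d
2: · SUBEQ
3: ✓ ADDHI  r1←0xc4
4: ✓ CMP  NZCV=0011
5: · MOVLS
6: · MOVVC
7: ✓ CMP  NZCV=1010
8: · SUBLS
9: · MOVCC

EXEC = [1,3]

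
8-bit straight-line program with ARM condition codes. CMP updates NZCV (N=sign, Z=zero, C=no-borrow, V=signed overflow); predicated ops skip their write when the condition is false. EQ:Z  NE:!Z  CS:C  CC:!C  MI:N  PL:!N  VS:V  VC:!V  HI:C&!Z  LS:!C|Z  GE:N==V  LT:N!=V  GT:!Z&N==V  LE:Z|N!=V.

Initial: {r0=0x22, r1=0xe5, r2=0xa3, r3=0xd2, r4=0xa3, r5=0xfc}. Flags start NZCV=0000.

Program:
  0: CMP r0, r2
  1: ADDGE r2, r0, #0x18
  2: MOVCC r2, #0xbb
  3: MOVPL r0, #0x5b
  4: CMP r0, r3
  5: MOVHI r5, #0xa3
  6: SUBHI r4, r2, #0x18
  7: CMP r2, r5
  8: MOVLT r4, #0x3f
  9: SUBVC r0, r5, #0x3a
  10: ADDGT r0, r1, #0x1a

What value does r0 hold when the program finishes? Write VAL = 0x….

VAL = 0xc2

[0] flags=0000 → (cmp)
[1] flags=0000 GE?T → r2=0x3a
[2] flags=0000 CC?T → r2=0xbb
[3] flags=0000 PL?T → r0=0x5b
[4] flags=1001 → (cmp)
[5] flags=1001 HI?F → skip
[6] flags=1001 HI?F → skip
[7] flags=1000 → (cmp)
[8] flags=1000 LT?T → r4=0x3f
[9] flags=1000 VC?T → r0=0xc2
[10] flags=1000 GT?F → skip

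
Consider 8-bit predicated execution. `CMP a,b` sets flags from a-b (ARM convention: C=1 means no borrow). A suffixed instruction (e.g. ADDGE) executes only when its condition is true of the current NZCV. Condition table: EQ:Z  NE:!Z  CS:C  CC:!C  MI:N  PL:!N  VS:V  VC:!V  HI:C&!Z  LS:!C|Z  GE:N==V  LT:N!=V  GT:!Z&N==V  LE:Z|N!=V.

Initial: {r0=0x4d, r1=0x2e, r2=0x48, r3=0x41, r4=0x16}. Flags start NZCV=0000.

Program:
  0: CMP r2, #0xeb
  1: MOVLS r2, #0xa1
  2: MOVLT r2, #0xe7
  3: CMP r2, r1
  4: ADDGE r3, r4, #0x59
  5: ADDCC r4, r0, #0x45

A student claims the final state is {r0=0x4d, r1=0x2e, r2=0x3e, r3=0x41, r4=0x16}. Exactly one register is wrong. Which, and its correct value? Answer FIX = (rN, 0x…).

FIX = (r2, 0xa1)

[0] flags=0000 → (cmp)
[1] flags=0000 LS?T → r2=0xa1
[2] flags=0000 LT?F → skip
[3] flags=0011 → (cmp)
[4] flags=0011 GE?F → skip
[5] flags=0011 CC?F → skip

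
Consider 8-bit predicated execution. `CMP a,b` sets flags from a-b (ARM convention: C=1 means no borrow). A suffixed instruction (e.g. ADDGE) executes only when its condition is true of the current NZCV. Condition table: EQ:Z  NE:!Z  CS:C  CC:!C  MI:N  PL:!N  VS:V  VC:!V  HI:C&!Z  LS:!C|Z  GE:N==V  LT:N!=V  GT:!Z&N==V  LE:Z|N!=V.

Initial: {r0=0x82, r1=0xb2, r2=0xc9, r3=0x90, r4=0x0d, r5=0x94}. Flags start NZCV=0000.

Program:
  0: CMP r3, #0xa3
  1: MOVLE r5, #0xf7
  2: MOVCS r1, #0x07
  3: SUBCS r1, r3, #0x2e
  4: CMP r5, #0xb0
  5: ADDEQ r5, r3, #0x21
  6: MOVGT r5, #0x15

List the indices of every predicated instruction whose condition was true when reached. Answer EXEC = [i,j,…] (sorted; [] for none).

0: ✓ CMP  NZCV=1000
1: ✓ MOVLE  r5←0xf7
2: · MOVCS
3: · SUBCS
4: ✓ CMP  NZCV=0010
5: · ADDEQ
6: ✓ MOVGT  r5←0x15

EXEC = [1,6]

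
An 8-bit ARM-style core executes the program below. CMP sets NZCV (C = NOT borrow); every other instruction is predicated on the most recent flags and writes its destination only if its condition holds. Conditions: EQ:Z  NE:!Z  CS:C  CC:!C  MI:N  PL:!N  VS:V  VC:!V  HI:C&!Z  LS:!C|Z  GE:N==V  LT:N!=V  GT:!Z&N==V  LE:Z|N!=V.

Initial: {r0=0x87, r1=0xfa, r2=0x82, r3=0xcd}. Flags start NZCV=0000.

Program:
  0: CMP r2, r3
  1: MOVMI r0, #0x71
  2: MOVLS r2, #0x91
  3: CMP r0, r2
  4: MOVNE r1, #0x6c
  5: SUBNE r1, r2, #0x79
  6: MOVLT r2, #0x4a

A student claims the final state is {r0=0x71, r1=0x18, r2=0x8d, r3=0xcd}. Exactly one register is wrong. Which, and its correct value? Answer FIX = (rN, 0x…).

[0] flags=1000 → (cmp)
[1] flags=1000 MI?T → r0=0x71
[2] flags=1000 LS?T → r2=0x91
[3] flags=1001 → (cmp)
[4] flags=1001 NE?T → r1=0x6c
[5] flags=1001 NE?T → r1=0x18
[6] flags=1001 LT?F → skip

FIX = (r2, 0x91)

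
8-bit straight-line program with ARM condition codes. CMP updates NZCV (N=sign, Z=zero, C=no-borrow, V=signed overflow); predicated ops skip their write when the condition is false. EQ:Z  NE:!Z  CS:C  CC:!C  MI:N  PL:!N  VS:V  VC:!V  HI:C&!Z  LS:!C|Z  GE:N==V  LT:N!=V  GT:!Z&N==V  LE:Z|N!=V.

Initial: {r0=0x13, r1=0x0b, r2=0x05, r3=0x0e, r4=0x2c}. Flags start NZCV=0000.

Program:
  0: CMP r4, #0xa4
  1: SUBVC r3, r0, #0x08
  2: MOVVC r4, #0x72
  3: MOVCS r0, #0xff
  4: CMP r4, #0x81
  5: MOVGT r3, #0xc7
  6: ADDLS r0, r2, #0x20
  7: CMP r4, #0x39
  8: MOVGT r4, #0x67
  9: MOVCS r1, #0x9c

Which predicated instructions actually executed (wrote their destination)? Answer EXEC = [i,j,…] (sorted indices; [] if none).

0: ✓ CMP  NZCV=1001
1: · SUBVC
2: · MOVVC
3: · MOVCS
4: ✓ CMP  NZCV=1001
5: ✓ MOVGT  r3←0xc7
6: ✓ ADDLS  r0←0x25
7: ✓ CMP  NZCV=1000
8: · MOVGT
9: · MOVCS

EXEC = [5,6]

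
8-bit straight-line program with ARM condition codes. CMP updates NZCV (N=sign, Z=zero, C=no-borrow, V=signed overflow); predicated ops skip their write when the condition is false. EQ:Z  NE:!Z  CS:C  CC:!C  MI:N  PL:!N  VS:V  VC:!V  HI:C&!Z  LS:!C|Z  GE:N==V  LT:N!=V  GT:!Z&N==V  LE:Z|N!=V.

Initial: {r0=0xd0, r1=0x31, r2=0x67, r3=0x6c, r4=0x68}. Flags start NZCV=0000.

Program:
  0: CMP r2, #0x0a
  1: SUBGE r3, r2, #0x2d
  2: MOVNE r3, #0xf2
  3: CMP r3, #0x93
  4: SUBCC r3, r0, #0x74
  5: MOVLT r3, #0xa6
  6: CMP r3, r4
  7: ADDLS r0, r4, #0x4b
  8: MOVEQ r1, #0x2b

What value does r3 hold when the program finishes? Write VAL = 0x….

[0] flags=0010 → (cmp)
[1] flags=0010 GE?T → r3=0x3a
[2] flags=0010 NE?T → r3=0xf2
[3] flags=0010 → (cmp)
[4] flags=0010 CC?F → skip
[5] flags=0010 LT?F → skip
[6] flags=1010 → (cmp)
[7] flags=1010 LS?F → skip
[8] flags=1010 EQ?F → skip

VAL = 0xf2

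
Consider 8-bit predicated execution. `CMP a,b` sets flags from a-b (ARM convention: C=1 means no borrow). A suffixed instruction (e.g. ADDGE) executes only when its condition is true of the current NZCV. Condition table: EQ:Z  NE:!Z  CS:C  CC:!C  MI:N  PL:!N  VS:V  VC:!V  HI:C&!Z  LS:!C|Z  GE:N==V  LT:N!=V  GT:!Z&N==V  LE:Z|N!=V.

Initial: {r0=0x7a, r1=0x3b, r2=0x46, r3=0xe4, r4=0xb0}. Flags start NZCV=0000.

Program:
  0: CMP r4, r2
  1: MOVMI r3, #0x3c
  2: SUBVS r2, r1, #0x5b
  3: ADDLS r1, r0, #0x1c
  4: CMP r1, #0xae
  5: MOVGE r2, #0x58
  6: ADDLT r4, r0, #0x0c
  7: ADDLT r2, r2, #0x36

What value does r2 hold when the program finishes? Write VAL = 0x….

0: ✓ CMP  NZCV=0011
1: · MOVMI
2: ✓ SUBVS  r2←0xe0
3: · ADDLS
4: ✓ CMP  NZCV=1001
5: ✓ MOVGE  r2←0x58
6: · ADDLT
7: · ADDLT

VAL = 0x58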